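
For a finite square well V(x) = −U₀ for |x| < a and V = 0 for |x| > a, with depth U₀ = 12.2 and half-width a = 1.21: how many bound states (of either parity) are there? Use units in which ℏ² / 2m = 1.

Define the well-strength parameter z₀ = (a/ℏ)√(2mU₀) = 1.21 × √(2·0.5·12.2) = 4.226.
A new bound state (alternating even/odd) appears each time z₀ passes a multiple of π/2, so N = ⌊2z₀/π⌋ + 1 = ⌊2.691⌋ + 1 = 3.

N = 3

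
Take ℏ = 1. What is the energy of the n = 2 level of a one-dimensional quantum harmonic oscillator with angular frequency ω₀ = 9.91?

E = 24.8

Using E_n = (n + ½)ℏω₀: E_2 = 2.5 × 9.91 = 24.78.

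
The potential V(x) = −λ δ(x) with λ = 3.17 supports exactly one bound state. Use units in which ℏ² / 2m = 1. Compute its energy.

E = -2.51

The bound state is ψ(x) = √κ e^{−κ|x|}. The derivative jump ψ'(0⁺) − ψ'(0⁻) = −(2mλ/ℏ²)ψ(0) fixes κ = mλ/ℏ² = 1.585.
Then E = −ℏ²κ²/(2m) = −mλ²/(2ℏ²) = -2.512.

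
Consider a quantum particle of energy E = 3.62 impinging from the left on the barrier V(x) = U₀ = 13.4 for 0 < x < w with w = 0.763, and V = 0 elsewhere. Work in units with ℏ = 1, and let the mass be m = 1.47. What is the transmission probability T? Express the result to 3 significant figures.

T = 0.000881

Since E < U₀ the interior solution is evanescent with decay constant κ = √(2m(U₀ − E))/ℏ = 5.362.
κw = 4.091, sinh(κw) = 29.90.
The exact tunnelling result is T⁻¹ = 1 + U₀² sinh²(κw) / [4E(U₀ − E)] = 1135, so T = 0.000881.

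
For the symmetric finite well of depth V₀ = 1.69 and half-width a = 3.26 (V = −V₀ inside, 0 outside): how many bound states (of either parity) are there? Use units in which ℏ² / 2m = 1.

N = 3

The dimensionless depth is z₀ = a√(2mV₀)/ℏ = 3.26 × √(1.690) = 4.238.
The even/odd transcendental equations gain one root per π/2 in z₀, giving N = 1 + ⌊2z₀/π⌋ = 1 + ⌊2.698⌋ = 3.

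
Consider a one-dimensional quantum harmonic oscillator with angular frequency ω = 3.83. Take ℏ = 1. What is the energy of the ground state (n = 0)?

The oscillator eigenvalues are E_n = ℏω(n + ½), so E_0 = 3.83 × 0.5 = 1.915.

E = 1.92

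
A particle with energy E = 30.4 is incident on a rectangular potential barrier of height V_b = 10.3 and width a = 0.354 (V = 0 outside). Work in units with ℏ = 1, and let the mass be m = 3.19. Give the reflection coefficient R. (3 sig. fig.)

Above the barrier the interior wavenumber is k₂ = √(2m(E − V_b))/ℏ = 11.32, giving phase k₂a = 4.009.
Matching at both interfaces gives T⁻¹ = 1 + V_b² sin²(k₂a) / [4E(E − V_b)] = 1.025, hence T = 0.975.
R = 1 − T = 0.0246.

R = 0.0246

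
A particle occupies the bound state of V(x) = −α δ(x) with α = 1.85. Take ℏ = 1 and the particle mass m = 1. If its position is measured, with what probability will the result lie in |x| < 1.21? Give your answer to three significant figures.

The normalised bound state is ψ = √κ e^{−κ|x|} with κ = mα/ℏ² = 1.850.
P(|x| < d) = ∫_{−d}^{d} κ e^{−2κ|x|} dx = 1 − e^{−2κd} = 1 − e^{−4.477} = 0.9886.

P = 0.989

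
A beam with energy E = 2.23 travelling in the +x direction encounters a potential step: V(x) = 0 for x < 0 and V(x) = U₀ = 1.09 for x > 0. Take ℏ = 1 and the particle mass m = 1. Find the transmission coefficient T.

T = 0.972

The wavenumbers are k₁ = √(2mE)/ℏ = 2.112 on the left and k₂ = √(2m(E − U₀))/ℏ = 1.510 on the right.
Continuity of ψ and ψ′ at the step yields the reflection amplitude r = (k₁ − k₂)/(k₁ + k₂) = 0.1662; thus R = |r|² = 0.02762, T = 0.9724.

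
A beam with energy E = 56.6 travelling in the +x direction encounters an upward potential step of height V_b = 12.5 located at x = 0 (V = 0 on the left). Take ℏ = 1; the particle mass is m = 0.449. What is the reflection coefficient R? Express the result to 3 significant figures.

R = 0.00388

The wavenumbers are k₁ = √(2mE)/ℏ = 7.129 on the left and k₂ = √(2m(E − V_b))/ℏ = 6.293 on the right.
Matching ψ and ψ′ at x = 0 gives r = (k₁ − k₂)/(k₁ + k₂), so R = r² = 0.003882 and T = 1 − R = 0.9961.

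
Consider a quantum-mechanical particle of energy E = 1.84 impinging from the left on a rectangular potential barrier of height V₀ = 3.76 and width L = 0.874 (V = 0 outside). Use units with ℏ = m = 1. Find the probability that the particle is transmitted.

Since E < V₀ the interior solution is evanescent with decay constant κ = √(2m(V₀ − E))/ℏ = 1.960.
κL = 1.713, sinh(κL) = 2.682.
The exact tunnelling result is T⁻¹ = 1 + V₀² sinh²(κL) / [4E(V₀ − E)] = 8.195, so T = 0.122.

T = 0.122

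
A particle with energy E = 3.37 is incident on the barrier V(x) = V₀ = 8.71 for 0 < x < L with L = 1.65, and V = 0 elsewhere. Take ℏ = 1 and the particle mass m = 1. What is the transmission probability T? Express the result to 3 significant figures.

T = 0.0000786

E < V₀: inside the barrier ψ ∝ e^{±κx} with κ = √(2m(V₀ − E))/ℏ = 3.268.
κL = 5.392, sinh(κL) = 109.8.
Matching ψ, ψ′ at both faces gives T = [1 + V₀² sinh²(κL) / (4E(V₀ − E))]⁻¹ = 1/12720 = 0.0000786.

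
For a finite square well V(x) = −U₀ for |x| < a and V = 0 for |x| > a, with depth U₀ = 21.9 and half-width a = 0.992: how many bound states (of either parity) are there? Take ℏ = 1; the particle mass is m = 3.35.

Define the well-strength parameter z₀ = (a/ℏ)√(2mU₀) = 0.992 × √(2·3.35·21.9) = 12.02.
The even/odd transcendental equations gain one root per π/2 in z₀, giving N = 1 + ⌊2z₀/π⌋ = 1 + ⌊7.650⌋ = 8.

N = 8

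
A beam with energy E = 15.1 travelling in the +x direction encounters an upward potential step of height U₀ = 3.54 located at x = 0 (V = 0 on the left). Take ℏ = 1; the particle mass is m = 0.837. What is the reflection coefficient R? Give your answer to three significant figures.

R = 0.00445

On each side the TISE gives plane waves with k = √(2m(E − V))/ℏ: k₁ = √(2·0.837·15.1) = 5.028, k₂ = √(2·0.837·11.56) = 4.399.
Continuity of ψ and ψ′ at the step yields the reflection amplitude r = (k₁ − k₂)/(k₁ + k₂) = 0.06669; thus R = |r|² = 0.004447, T = 0.9956.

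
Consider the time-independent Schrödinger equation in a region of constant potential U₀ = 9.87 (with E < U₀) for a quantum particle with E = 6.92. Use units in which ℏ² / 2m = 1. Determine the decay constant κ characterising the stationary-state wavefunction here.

Since E < U₀ the TISE in this region is ψ'' = κ²ψ with κ = √(2m(U₀ − E))/ℏ.
κ = √(2 × 0.5 × 2.95) = 1.718.

κ = 1.72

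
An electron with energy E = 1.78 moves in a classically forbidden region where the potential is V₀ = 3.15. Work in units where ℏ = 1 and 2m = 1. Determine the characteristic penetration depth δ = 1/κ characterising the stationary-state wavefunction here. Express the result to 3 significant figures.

Since E < V₀ the TISE in this region is ψ'' = κ²ψ with κ = √(2m(V₀ − E))/ℏ.
κ = √(2 × 0.5 × 1.37) = 1.170. The penetration depth is δ = 1/κ = 0.854.

δ = 0.854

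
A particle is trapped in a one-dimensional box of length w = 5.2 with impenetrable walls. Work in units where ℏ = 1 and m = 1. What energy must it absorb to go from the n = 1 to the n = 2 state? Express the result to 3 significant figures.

ΔE = 0.548

E_n = n²π²ℏ²/(2mw²), so ΔE = (2² − 1²) π²ℏ²/(2mw²).
ΔE = 3 × π² / (2 × 1 × 5.2²) = 0.5475.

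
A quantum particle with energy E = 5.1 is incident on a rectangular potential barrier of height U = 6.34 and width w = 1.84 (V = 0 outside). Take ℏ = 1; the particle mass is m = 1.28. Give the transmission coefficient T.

E < U: inside the barrier ψ ∝ e^{±κx} with κ = √(2m(U − E))/ℏ = 1.782.
κw = 3.278, sinh(κw) = 13.25.
Matching ψ, ψ′ at both faces gives T = [1 + U² sinh²(κw) / (4E(U − E))]⁻¹ = 1/279.8 = 0.00357.

T = 0.00357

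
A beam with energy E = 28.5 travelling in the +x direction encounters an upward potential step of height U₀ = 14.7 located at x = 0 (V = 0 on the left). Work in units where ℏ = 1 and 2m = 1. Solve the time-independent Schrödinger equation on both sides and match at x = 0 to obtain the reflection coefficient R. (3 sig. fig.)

The wavenumbers are k₁ = √(2mE)/ℏ = 5.339 on the left and k₂ = √(2m(E − U₀))/ℏ = 3.715 on the right.
Continuity of ψ and ψ′ at the step yields the reflection amplitude r = (k₁ − k₂)/(k₁ + k₂) = 0.1793; thus R = |r|² = 0.03217, T = 0.9678.

R = 0.0322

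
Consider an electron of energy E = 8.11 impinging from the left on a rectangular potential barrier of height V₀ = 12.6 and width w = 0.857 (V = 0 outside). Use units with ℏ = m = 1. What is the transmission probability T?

Since E < V₀ the interior solution is evanescent with decay constant κ = √(2m(V₀ − E))/ℏ = 2.997.
κw = 2.568, sinh(κw) = 6.482.
The exact tunnelling result is T⁻¹ = 1 + V₀² sinh²(κw) / [4E(V₀ − E)] = 46.80, so T = 0.0214.

T = 0.0214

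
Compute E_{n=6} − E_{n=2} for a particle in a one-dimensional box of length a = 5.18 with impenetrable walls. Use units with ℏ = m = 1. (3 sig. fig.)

ΔE = 5.89

E_n = n²π²ℏ²/(2ma²), so ΔE = (6² − 2²) π²ℏ²/(2ma²).
ΔE = 32 × π² / (2 × 1 × 5.18²) = 5.885.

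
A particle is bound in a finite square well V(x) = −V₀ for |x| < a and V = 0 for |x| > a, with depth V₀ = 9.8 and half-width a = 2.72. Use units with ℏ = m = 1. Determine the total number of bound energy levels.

Define the well-strength parameter z₀ = (a/ℏ)√(2mV₀) = 2.72 × √(2·1·9.8) = 12.04.
A new bound state (alternating even/odd) appears each time z₀ passes a multiple of π/2, so N = ⌊2z₀/π⌋ + 1 = ⌊7.666⌋ + 1 = 8.

N = 8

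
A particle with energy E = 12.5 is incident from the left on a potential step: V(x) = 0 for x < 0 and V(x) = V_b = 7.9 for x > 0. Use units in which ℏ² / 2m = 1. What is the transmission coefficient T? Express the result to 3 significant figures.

T = 0.940

On each side the TISE gives plane waves with k = √(2m(E − V))/ℏ: k₁ = √(2·½·12.5) = 3.536, k₂ = √(2·½·4.6) = 2.145.
Continuity of ψ and ψ′ at the step yields the reflection amplitude r = (k₁ − k₂)/(k₁ + k₂) = 0.2448; thus R = |r|² = 0.05995, T = 0.9401.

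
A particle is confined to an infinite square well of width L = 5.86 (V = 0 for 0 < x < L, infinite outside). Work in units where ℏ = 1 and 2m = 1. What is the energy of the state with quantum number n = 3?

E = 2.59

Requiring ψ(0) = ψ(L) = 0 quantises k = nπ/L, hence E_n = ℏ²k²/2m = n²π²ℏ²/(2mL²).
E_3 = 3² × π² / (2 × 0.5 × 5.86²) = 2.587.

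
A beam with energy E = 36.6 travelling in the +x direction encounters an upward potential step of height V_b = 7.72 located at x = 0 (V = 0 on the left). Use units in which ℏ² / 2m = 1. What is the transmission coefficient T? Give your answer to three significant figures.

The wavenumbers are k₁ = √(2mE)/ℏ = 6.050 on the left and k₂ = √(2m(E − V_b))/ℏ = 5.374 on the right.
Continuity of ψ and ψ′ at the step yields the reflection amplitude r = (k₁ − k₂)/(k₁ + k₂) = 0.05916; thus R = |r|² = 0.003499, T = 0.9965.

T = 0.997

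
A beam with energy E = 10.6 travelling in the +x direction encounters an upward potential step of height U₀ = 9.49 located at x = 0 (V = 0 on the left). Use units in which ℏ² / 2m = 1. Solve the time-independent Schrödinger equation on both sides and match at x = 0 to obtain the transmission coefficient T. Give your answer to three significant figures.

T = 0.739

The wavenumbers are k₁ = √(2mE)/ℏ = 3.256 on the left and k₂ = √(2m(E − U₀))/ℏ = 1.054 on the right.
Continuity of ψ and ψ′ at the step yields the reflection amplitude r = (k₁ − k₂)/(k₁ + k₂) = 0.5110; thus R = |r|² = 0.2612, T = 0.7388.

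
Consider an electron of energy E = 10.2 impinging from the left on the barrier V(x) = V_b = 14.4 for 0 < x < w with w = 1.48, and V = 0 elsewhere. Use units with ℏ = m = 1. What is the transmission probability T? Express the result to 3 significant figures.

T = 0.000621

E < V_b: inside the barrier ψ ∝ e^{±κx} with κ = √(2m(V_b − E))/ℏ = 2.898.
κw = 4.289, sinh(κw) = 36.46.
Matching ψ, ψ′ at both faces gives T = [1 + V_b² sinh²(κw) / (4E(V_b − E))]⁻¹ = 1/1609 = 0.000621.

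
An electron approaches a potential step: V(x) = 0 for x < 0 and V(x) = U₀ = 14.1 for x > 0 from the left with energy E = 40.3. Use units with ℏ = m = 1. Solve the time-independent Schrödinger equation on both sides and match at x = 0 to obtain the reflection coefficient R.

The wavenumbers are k₁ = √(2mE)/ℏ = 8.978 on the left and k₂ = √(2m(E − U₀))/ℏ = 7.239 on the right.
Matching ψ and ψ′ at x = 0 gives r = (k₁ − k₂)/(k₁ + k₂), so R = r² = 0.01150 and T = 1 − R = 0.9885.

R = 0.0115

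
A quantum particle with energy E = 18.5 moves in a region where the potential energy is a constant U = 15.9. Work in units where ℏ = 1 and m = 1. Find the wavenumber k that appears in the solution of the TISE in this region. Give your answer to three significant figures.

With E > U the solution is oscillatory, ψ ∝ e^{±ikx} with k = √(2m(E − U))/ℏ.
k = √(2 × 1 × 2.6) = 2.280.

k = 2.28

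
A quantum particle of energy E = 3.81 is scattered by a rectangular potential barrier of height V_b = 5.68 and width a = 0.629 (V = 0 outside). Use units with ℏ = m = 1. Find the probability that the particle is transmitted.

T = 0.272

E < V_b: inside the barrier ψ ∝ e^{±κx} with κ = √(2m(V_b − E))/ℏ = 1.934.
κa = 1.216, sinh(κa) = 1.539.
Matching ψ, ψ′ at both faces gives T = [1 + V_b² sinh²(κa) / (4E(V_b − E))]⁻¹ = 1/3.683 = 0.272.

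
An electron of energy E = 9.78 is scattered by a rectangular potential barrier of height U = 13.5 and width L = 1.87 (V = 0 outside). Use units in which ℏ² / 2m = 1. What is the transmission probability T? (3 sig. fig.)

T = 0.00235

E < U: inside the barrier ψ ∝ e^{±κx} with κ = √(2m(U − E))/ℏ = 1.929.
κL = 3.607, sinh(κL) = 18.41.
Matching ψ, ψ′ at both faces gives T = [1 + U² sinh²(κL) / (4E(U − E))]⁻¹ = 1/425.4 = 0.00235.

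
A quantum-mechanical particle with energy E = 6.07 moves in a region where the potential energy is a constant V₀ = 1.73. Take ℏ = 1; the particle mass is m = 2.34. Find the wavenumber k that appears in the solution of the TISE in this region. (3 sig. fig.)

With E > V₀ the solution is oscillatory, ψ ∝ e^{±ikx} with k = √(2m(E − V₀))/ℏ.
k = √(2 × 2.34 × 4.34) = 4.507.

k = 4.51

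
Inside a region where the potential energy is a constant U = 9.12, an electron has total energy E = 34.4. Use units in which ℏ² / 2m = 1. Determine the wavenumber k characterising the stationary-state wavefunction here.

k = 5.03

With E > U the solution is oscillatory, ψ ∝ e^{±ikx} with k = √(2m(E − U))/ℏ.
k = √(2 × 0.5 × 25.28) = 5.028.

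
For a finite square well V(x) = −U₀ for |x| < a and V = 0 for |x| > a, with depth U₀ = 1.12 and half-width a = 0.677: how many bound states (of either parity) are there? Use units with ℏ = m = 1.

N = 1

Define the well-strength parameter z₀ = (a/ℏ)√(2mU₀) = 0.677 × √(2·1·1.12) = 1.013.
A new bound state (alternating even/odd) appears each time z₀ passes a multiple of π/2, so N = ⌊2z₀/π⌋ + 1 = ⌊0.6450⌋ + 1 = 1.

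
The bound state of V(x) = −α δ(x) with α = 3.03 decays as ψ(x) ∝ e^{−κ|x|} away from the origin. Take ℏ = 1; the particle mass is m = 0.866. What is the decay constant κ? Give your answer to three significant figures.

κ = 2.62

Integrating the TISE across x = 0 gives the cusp condition ψ'(0⁺) − ψ'(0⁻) = −(2mα/ℏ²)ψ(0).
With ψ ∝ e^{−κ|x|} this yields −2κ = −2mα/ℏ², so κ = mα/ℏ² = 2.624.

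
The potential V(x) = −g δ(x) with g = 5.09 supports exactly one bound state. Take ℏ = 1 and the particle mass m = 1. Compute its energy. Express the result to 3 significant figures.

For x ≠ 0 the bound state is ψ ∝ e^{−κ|x|}; integrating the TISE across the delta gives the cusp condition 2κ = 2mg/ℏ², so κ = 5.090.
Then E = −ℏ²κ²/(2m) = −mg²/(2ℏ²) = -12.95.

E = -13.0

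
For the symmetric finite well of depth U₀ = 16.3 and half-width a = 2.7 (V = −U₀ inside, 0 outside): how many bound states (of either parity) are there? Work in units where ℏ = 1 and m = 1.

Define the well-strength parameter z₀ = (a/ℏ)√(2mU₀) = 2.7 × √(2·1·16.3) = 15.42.
A new bound state (alternating even/odd) appears each time z₀ passes a multiple of π/2, so N = ⌊2z₀/π⌋ + 1 = ⌊9.814⌋ + 1 = 10.

N = 10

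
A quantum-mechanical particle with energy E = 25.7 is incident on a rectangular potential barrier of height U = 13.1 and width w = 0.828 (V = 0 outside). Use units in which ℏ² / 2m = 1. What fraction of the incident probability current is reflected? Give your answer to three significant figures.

R = 0.00533

E > U: inside the barrier k₂ = √(2m(E − U))/ℏ = 3.550, k₂w = 2.939.
T = [1 + U² sin²(k₂w) / (4E(E − U))]⁻¹ = 1/1.005 = 0.995.
R = 1 − T = 0.00533.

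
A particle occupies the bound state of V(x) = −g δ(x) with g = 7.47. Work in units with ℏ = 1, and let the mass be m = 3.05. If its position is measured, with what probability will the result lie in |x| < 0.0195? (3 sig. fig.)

P = 0.589

The normalised bound state is ψ = √κ e^{−κ|x|} with κ = mg/ℏ² = 22.78.
P(|x| < d) = ∫_{−d}^{d} κ e^{−2κ|x|} dx = 1 − e^{−2κd} = 1 − e^{−0.8886} = 0.5888.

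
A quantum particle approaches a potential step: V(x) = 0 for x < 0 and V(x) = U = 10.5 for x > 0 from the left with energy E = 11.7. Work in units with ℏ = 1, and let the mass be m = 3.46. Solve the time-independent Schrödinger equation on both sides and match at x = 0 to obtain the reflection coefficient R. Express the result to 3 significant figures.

On each side the TISE gives plane waves with k = √(2m(E − V))/ℏ: k₁ = √(2·3.46·11.7) = 8.998, k₂ = √(2·3.46·1.2) = 2.882.
Continuity of ψ and ψ′ at the step yields the reflection amplitude r = (k₁ − k₂)/(k₁ + k₂) = 0.5149; thus R = |r|² = 0.2651, T = 0.7349.

R = 0.265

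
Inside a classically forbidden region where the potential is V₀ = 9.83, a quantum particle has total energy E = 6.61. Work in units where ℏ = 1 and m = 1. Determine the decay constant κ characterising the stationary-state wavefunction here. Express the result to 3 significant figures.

κ = 2.54

Since E < V₀ the TISE in this region is ψ'' = κ²ψ with κ = √(2m(V₀ − E))/ℏ.
κ = √(2 × 1 × 3.22) = 2.538.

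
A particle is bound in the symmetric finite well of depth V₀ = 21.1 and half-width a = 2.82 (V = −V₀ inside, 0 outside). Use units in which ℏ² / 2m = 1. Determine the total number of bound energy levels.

The dimensionless depth is z₀ = a√(2mV₀)/ℏ = 2.82 × √(21.10) = 12.95.
The even/odd transcendental equations gain one root per π/2 in z₀, giving N = 1 + ⌊2z₀/π⌋ = 1 + ⌊8.247⌋ = 9.

N = 9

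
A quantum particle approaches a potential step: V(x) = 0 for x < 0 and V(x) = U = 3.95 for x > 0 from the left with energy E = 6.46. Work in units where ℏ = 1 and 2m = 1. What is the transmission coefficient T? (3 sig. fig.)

T = 0.946

On each side the TISE gives plane waves with k = √(2m(E − V))/ℏ: k₁ = √(2·½·6.46) = 2.542, k₂ = √(2·½·2.51) = 1.584.
Matching ψ and ψ′ at x = 0 gives r = (k₁ − k₂)/(k₁ + k₂), so R = r² = 0.05384 and T = 1 − R = 0.9462.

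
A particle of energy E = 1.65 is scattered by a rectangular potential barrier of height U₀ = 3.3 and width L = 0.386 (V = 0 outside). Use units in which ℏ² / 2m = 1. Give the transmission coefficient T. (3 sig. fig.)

T = 0.789

E < U₀: inside the barrier ψ ∝ e^{±κx} with κ = √(2m(U₀ − E))/ℏ = 1.285.
κL = 0.4958, sinh(κL) = 0.5164.
Matching ψ, ψ′ at both faces gives T = [1 + U₀² sinh²(κL) / (4E(U₀ − E))]⁻¹ = 1/1.267 = 0.789.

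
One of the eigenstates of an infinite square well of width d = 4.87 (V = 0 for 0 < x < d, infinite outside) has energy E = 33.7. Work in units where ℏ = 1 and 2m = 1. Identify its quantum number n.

From E_n = n²π²ℏ²/(2md²) invert to n = √(2md²E)/(πℏ).
n = (4.87/π) × √(2 × 0.5 × 33.7) = 8.999 → n = 9.

n = 9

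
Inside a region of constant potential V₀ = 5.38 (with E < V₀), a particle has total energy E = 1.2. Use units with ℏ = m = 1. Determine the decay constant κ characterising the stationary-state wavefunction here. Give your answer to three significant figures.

κ = 2.89

Since E < V₀ the TISE in this region is ψ'' = κ²ψ with κ = √(2m(V₀ − E))/ℏ.
κ = √(2 × 1 × 4.18) = 2.891.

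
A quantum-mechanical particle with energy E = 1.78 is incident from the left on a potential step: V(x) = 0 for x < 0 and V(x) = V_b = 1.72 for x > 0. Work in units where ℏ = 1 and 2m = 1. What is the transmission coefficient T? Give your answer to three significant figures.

T = 0.524

The wavenumbers are k₁ = √(2mE)/ℏ = 1.334 on the left and k₂ = √(2m(E − V_b))/ℏ = 0.2449 on the right.
Continuity of ψ and ψ′ at the step yields the reflection amplitude r = (k₁ − k₂)/(k₁ + k₂) = 0.6898; thus R = |r|² = 0.4758, T = 0.5242.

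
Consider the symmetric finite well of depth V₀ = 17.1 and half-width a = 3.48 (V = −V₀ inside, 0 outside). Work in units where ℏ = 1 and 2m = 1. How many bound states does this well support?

The dimensionless depth is z₀ = a√(2mV₀)/ℏ = 3.48 × √(17.10) = 14.39.
A new bound state (alternating even/odd) appears each time z₀ passes a multiple of π/2, so N = ⌊2z₀/π⌋ + 1 = ⌊9.161⌋ + 1 = 10.

N = 10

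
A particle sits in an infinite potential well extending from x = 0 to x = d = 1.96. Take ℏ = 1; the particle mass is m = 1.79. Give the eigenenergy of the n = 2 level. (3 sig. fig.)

Requiring ψ(0) = ψ(d) = 0 quantises k = nπ/d, hence E_n = ℏ²k²/2m = n²π²ℏ²/(2md²).
E_2 = 2² × π² / (2 × 1.79 × 1.96²) = 2.871.

E = 2.87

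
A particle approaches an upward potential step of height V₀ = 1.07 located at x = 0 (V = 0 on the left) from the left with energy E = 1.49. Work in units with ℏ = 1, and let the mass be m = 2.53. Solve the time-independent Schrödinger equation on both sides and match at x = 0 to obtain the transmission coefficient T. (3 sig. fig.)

T = 0.906

The wavenumbers are k₁ = √(2mE)/ℏ = 2.746 on the left and k₂ = √(2m(E − V₀))/ℏ = 1.458 on the right.
Continuity of ψ and ψ′ at the step yields the reflection amplitude r = (k₁ − k₂)/(k₁ + k₂) = 0.3064; thus R = |r|² = 0.09388, T = 0.9061.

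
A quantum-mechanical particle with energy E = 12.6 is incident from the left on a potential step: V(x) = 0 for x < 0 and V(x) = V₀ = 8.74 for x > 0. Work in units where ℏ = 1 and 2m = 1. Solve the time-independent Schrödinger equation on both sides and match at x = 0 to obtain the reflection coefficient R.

The wavenumbers are k₁ = √(2mE)/ℏ = 3.550 on the left and k₂ = √(2m(E − V₀))/ℏ = 1.965 on the right.
Matching ψ and ψ′ at x = 0 gives r = (k₁ − k₂)/(k₁ + k₂), so R = r² = 0.08261 and T = 1 − R = 0.9174.

R = 0.0826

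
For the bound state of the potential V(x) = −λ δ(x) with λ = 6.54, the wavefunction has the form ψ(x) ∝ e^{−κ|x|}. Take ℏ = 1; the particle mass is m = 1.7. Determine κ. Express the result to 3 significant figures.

κ = 11.1

Integrating the TISE across x = 0 gives the cusp condition ψ'(0⁺) − ψ'(0⁻) = −(2mλ/ℏ²)ψ(0).
With ψ ∝ e^{−κ|x|} this yields −2κ = −2mλ/ℏ², so κ = mλ/ℏ² = 11.12.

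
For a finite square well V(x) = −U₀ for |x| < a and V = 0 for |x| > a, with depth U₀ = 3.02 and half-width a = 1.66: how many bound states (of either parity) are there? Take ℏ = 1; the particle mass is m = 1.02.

N = 3

Define the well-strength parameter z₀ = (a/ℏ)√(2mU₀) = 1.66 × √(2·1.02·3.02) = 4.120.
A new bound state (alternating even/odd) appears each time z₀ passes a multiple of π/2, so N = ⌊2z₀/π⌋ + 1 = ⌊2.623⌋ + 1 = 3.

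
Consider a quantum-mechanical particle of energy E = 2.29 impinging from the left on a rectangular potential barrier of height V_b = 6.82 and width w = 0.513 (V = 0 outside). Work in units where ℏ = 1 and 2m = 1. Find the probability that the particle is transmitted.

Since E < V_b the interior solution is evanescent with decay constant κ = √(2m(V_b − E))/ℏ = 2.128.
κw = 1.092, sinh(κw) = 1.322.
The exact tunnelling result is T⁻¹ = 1 + V_b² sinh²(κw) / [4E(V_b − E)] = 2.959, so T = 0.338.

T = 0.338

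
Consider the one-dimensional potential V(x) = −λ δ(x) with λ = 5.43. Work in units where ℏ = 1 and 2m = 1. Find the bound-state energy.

E = -7.37

For x ≠ 0 the bound state is ψ ∝ e^{−κ|x|}; integrating the TISE across the delta gives the cusp condition 2κ = 2mλ/ℏ², so κ = 2.715.
Then E = −ℏ²κ²/(2m) = −mλ²/(2ℏ²) = -7.371.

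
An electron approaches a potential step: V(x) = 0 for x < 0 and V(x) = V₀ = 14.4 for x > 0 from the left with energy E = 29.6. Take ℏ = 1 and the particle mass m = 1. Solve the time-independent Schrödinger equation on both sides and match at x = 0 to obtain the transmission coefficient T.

On each side the TISE gives plane waves with k = √(2m(E − V))/ℏ: k₁ = √(2·1·29.6) = 7.694, k₂ = √(2·1·15.2) = 5.514.
Matching ψ and ψ′ at x = 0 gives r = (k₁ − k₂)/(k₁ + k₂), so R = r² = 0.02726 and T = 1 − R = 0.9727.

T = 0.973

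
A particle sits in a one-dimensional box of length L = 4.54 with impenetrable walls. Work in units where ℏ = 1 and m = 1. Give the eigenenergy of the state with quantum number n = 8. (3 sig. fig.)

Requiring ψ(0) = ψ(L) = 0 quantises k = nπ/L, hence E_n = ℏ²k²/2m = n²π²ℏ²/(2mL²).
E_8 = 8² × π² / (2 × 1 × 4.54²) = 15.32.

E = 15.3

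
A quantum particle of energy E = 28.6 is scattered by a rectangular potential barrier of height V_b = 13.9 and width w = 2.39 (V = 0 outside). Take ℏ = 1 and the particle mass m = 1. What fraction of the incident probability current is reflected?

R = 0.0165

E > V_b: inside the barrier k₂ = √(2m(E − V_b))/ℏ = 5.422, k₂w = 12.96.
T = [1 + V_b² sin²(k₂w) / (4E(E − V_b))]⁻¹ = 1/1.017 = 0.983.
R = 1 − T = 0.0165.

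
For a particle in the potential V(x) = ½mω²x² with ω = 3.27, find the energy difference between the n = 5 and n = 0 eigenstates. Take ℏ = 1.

ΔE = 16.4

E_n = ℏω(n + ½), so ΔE = (5 − 0) ℏω = 5 × 3.27 = 16.35.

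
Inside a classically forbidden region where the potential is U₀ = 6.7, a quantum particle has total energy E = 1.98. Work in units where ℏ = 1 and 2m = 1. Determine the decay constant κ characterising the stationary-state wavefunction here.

κ = 2.17

Since E < U₀ the TISE in this region is ψ'' = κ²ψ with κ = √(2m(U₀ − E))/ℏ.
κ = √(2 × 0.5 × 4.72) = 2.173.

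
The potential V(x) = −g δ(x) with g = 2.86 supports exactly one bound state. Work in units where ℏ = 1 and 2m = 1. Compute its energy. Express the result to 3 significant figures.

The bound state is ψ(x) = √κ e^{−κ|x|}. The derivative jump ψ'(0⁺) − ψ'(0⁻) = −(2mg/ℏ²)ψ(0) fixes κ = mg/ℏ² = 1.430.
Then E = −ℏ²κ²/(2m) = −mg²/(2ℏ²) = -2.045.

E = -2.04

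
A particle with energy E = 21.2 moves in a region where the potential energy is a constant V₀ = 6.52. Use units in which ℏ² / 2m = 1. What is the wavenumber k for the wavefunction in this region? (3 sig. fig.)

k = 3.83

With E > V₀ the solution is oscillatory, ψ ∝ e^{±ikx} with k = √(2m(E − V₀))/ℏ.
k = √(2 × 0.5 × 14.68) = 3.831.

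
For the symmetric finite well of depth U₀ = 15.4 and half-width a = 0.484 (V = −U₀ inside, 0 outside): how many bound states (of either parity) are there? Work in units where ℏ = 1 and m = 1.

The dimensionless depth is z₀ = a√(2mU₀)/ℏ = 0.484 × √(30.80) = 2.686.
The even/odd transcendental equations gain one root per π/2 in z₀, giving N = 1 + ⌊2z₀/π⌋ = 1 + ⌊1.710⌋ = 2.

N = 2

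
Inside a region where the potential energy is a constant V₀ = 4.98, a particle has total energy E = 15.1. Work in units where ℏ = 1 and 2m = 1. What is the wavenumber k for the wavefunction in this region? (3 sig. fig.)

With E > V₀ the solution is oscillatory, ψ ∝ e^{±ikx} with k = √(2m(E − V₀))/ℏ.
k = √(2 × 0.5 × 10.12) = 3.181.

k = 3.18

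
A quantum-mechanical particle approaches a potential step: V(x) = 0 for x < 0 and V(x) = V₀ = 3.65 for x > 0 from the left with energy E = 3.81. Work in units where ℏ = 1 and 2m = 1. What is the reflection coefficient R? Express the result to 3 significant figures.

On each side the TISE gives plane waves with k = √(2m(E − V))/ℏ: k₁ = √(2·½·3.81) = 1.952, k₂ = √(2·½·0.16) = 0.4000.
Matching ψ and ψ′ at x = 0 gives r = (k₁ − k₂)/(k₁ + k₂), so R = r² = 0.4354 and T = 1 − R = 0.5646.

R = 0.435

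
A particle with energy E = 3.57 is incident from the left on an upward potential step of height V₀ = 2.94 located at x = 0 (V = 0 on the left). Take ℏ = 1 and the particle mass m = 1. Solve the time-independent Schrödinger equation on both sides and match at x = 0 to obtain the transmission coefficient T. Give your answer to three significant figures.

The wavenumbers are k₁ = √(2mE)/ℏ = 2.672 on the left and k₂ = √(2m(E − V₀))/ℏ = 1.122 on the right.
Continuity of ψ and ψ′ at the step yields the reflection amplitude r = (k₁ − k₂)/(k₁ + k₂) = 0.4084; thus R = |r|² = 0.1668, T = 0.8332.

T = 0.833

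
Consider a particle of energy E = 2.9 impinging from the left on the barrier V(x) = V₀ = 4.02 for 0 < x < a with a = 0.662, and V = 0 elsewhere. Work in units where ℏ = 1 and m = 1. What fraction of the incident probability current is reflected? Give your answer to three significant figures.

Since E < V₀ the interior solution is evanescent with decay constant κ = √(2m(V₀ − E))/ℏ = 1.497.
κa = 0.9908, sinh(κa) = 1.161.
The exact tunnelling result is T⁻¹ = 1 + V₀² sinh²(κa) / [4E(V₀ − E)] = 2.677, so T = 0.374.
R = 1 − T = 0.626.

R = 0.626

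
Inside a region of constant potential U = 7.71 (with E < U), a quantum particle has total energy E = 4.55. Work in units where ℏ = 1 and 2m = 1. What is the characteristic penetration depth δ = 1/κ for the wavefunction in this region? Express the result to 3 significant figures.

δ = 0.563

Since E < U the TISE in this region is ψ'' = κ²ψ with κ = √(2m(U − E))/ℏ.
κ = √(2 × 0.5 × 3.16) = 1.778. The penetration depth is δ = 1/κ = 0.563.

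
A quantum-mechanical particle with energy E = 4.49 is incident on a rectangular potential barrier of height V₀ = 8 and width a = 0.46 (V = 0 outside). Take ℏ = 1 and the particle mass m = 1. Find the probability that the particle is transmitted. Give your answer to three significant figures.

E < V₀: inside the barrier ψ ∝ e^{±κx} with κ = √(2m(V₀ − E))/ℏ = 2.650.
κa = 1.219, sinh(κa) = 1.544.
The exact tunnelling result is T⁻¹ = 1 + V₀² sinh²(κa) / [4E(V₀ − E)] = 3.419, so T = 0.292.

T = 0.292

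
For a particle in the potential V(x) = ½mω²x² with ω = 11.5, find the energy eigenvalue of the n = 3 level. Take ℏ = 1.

E = 40.3

The oscillator eigenvalues are E_n = ℏω(n + ½), so E_3 = 11.5 × 3.5 = 40.25.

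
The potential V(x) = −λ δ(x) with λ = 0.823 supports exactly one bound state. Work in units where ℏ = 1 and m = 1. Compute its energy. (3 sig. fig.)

E = -0.339

The bound state is ψ(x) = √κ e^{−κ|x|}. The derivative jump ψ'(0⁺) − ψ'(0⁻) = −(2mλ/ℏ²)ψ(0) fixes κ = mλ/ℏ² = 0.8230.
Then E = −ℏ²κ²/(2m) = −mλ²/(2ℏ²) = -0.3387.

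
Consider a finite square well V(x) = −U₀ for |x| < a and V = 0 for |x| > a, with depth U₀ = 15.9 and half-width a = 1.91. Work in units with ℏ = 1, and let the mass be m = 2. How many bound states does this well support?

N = 10

Define the well-strength parameter z₀ = (a/ℏ)√(2mU₀) = 1.91 × √(2·2·15.9) = 15.23.
A new bound state (alternating even/odd) appears each time z₀ passes a multiple of π/2, so N = ⌊2z₀/π⌋ + 1 = ⌊9.697⌋ + 1 = 10.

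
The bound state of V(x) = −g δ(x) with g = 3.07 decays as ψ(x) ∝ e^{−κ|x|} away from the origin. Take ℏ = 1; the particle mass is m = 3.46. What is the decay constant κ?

κ = 10.6

Integrate −(ℏ²/2m)ψ'' − gδ(x)ψ = Eψ from −ε to +ε: the ψ'' term gives ψ'(0⁺) − ψ'(0⁻) and the δ term gives −(2mg/ℏ²)ψ(0).
With ψ ∝ e^{−κ|x|} this yields −2κ = −2mg/ℏ², so κ = mg/ℏ² = 10.62.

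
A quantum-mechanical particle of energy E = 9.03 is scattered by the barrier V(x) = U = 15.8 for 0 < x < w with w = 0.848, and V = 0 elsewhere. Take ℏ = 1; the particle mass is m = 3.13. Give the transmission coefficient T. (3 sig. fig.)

E < U: inside the barrier ψ ∝ e^{±κx} with κ = √(2m(U − E))/ℏ = 6.510.
κw = 5.520, sinh(κw) = 124.9.
The exact tunnelling result is T⁻¹ = 1 + U² sinh²(κw) / [4E(U − E)] = 15920, so T = 0.0000628.

T = 0.0000628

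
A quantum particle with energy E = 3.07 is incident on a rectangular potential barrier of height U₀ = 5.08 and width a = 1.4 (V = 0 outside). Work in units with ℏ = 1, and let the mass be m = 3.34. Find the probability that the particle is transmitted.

Since E < U₀ the interior solution is evanescent with decay constant κ = √(2m(U₀ − E))/ℏ = 3.664.
κa = 5.130, sinh(κa) = 84.50.
The exact tunnelling result is T⁻¹ = 1 + U₀² sinh²(κa) / [4E(U₀ − E)] = 7467, so T = 0.000134.

T = 0.000134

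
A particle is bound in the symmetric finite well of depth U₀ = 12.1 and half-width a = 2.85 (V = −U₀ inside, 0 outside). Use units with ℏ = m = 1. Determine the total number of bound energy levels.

N = 9

The dimensionless depth is z₀ = a√(2mU₀)/ℏ = 2.85 × √(24.20) = 14.02.
A new bound state (alternating even/odd) appears each time z₀ passes a multiple of π/2, so N = ⌊2z₀/π⌋ + 1 = ⌊8.926⌋ + 1 = 9.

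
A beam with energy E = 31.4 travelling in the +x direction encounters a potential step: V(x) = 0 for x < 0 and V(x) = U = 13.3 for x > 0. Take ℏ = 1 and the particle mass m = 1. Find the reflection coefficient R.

The wavenumbers are k₁ = √(2mE)/ℏ = 7.925 on the left and k₂ = √(2m(E − U))/ℏ = 6.017 on the right.
Matching ψ and ψ′ at x = 0 gives r = (k₁ − k₂)/(k₁ + k₂), so R = r² = 0.01873 and T = 1 − R = 0.9813.

R = 0.0187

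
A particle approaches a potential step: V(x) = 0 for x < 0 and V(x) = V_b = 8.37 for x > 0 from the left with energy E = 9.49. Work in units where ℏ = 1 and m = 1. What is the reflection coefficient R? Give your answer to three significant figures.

R = 0.239

On each side the TISE gives plane waves with k = √(2m(E − V))/ℏ: k₁ = √(2·1·9.49) = 4.357, k₂ = √(2·1·1.12) = 1.497.
Matching ψ and ψ′ at x = 0 gives r = (k₁ − k₂)/(k₁ + k₂), so R = r² = 0.2387 and T = 1 − R = 0.7613.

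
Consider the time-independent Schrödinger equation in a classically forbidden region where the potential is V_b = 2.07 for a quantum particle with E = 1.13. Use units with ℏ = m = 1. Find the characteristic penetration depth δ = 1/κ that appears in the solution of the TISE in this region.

δ = 0.729

Since E < V_b the TISE in this region is ψ'' = κ²ψ with κ = √(2m(V_b − E))/ℏ.
κ = √(2 × 1 × 0.94) = 1.371. The penetration depth is δ = 1/κ = 0.729.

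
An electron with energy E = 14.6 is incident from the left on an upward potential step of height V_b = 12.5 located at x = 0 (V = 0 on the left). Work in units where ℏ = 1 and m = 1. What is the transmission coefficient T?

T = 0.797

On each side the TISE gives plane waves with k = √(2m(E − V))/ℏ: k₁ = √(2·1·14.6) = 5.404, k₂ = √(2·1·2.1) = 2.049.
Matching ψ and ψ′ at x = 0 gives r = (k₁ − k₂)/(k₁ + k₂), so R = r² = 0.2026 and T = 1 − R = 0.7974.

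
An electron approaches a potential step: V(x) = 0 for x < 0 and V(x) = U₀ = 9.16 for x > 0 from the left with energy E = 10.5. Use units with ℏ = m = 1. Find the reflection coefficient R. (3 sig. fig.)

The wavenumbers are k₁ = √(2mE)/ℏ = 4.583 on the left and k₂ = √(2m(E − U₀))/ℏ = 1.637 on the right.
Matching ψ and ψ′ at x = 0 gives r = (k₁ − k₂)/(k₁ + k₂), so R = r² = 0.2243 and T = 1 − R = 0.7757.

R = 0.224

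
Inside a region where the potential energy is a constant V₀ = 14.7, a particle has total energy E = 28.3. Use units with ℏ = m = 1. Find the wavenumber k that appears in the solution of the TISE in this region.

k = 5.22

With E > V₀ the solution is oscillatory, ψ ∝ e^{±ikx} with k = √(2m(E − V₀))/ℏ.
k = √(2 × 1 × 13.6) = 5.215.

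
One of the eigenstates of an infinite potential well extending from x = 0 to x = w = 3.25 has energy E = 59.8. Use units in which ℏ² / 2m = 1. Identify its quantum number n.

For an infinite well E_n = n²π²ℏ²/(2mw²), so n = (w/πℏ)√(2mE).
n = (3.25/π) × √(2 × 0.5 × 59.8) = 8.000 → n = 8.

n = 8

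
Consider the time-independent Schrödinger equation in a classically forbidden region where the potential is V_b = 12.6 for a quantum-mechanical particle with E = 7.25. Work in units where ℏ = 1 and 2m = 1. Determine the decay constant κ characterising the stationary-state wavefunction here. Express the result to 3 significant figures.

Since E < V_b the TISE in this region is ψ'' = κ²ψ with κ = √(2m(V_b − E))/ℏ.
κ = √(2 × 0.5 × 5.35) = 2.313.

κ = 2.31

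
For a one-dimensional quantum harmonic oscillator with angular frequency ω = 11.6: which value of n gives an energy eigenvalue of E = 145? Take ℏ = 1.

n = 12

Invert E_n = (n + ½)ℏω: n = E/ℏω − ½ = 12.000, so n = 12.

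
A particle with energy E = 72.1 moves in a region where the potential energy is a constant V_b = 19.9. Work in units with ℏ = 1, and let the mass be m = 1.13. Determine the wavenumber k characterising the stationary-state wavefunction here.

With E > V_b the solution is oscillatory, ψ ∝ e^{±ikx} with k = √(2m(E − V_b))/ℏ.
k = √(2 × 1.13 × 52.2) = 10.86.

k = 10.9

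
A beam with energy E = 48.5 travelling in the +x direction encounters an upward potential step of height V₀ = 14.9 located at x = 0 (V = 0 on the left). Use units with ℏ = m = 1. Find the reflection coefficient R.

The wavenumbers are k₁ = √(2mE)/ℏ = 9.849 on the left and k₂ = √(2m(E − V₀))/ℏ = 8.198 on the right.
Matching ψ and ψ′ at x = 0 gives r = (k₁ − k₂)/(k₁ + k₂), so R = r² = 0.008373 and T = 1 − R = 0.9916.

R = 0.00837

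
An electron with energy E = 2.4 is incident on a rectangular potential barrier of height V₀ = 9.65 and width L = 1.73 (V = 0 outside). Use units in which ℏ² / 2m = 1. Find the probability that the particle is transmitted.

T = 0.000269

Since E < V₀ the interior solution is evanescent with decay constant κ = √(2m(V₀ − E))/ℏ = 2.693.
κL = 4.658, sinh(κL) = 52.72.
Matching ψ, ψ′ at both faces gives T = [1 + V₀² sinh²(κL) / (4E(V₀ − E))]⁻¹ = 1/3719 = 0.000269.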